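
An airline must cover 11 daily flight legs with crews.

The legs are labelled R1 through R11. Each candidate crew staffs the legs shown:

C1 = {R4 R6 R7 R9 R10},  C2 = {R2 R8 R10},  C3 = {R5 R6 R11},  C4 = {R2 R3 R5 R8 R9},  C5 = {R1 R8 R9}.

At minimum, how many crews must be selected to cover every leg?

4

C1 and C3 and C4 and C5 together: C1 ∪ C3 ∪ C4 ∪ C5 = {R1, R2, R3, R4, R5, R6, R7, R8, R9, R10, R11} — every leg is covered.
No 3 of the 5 crews cover everything (all 10 combinations miss at least one leg), so 4 is optimal.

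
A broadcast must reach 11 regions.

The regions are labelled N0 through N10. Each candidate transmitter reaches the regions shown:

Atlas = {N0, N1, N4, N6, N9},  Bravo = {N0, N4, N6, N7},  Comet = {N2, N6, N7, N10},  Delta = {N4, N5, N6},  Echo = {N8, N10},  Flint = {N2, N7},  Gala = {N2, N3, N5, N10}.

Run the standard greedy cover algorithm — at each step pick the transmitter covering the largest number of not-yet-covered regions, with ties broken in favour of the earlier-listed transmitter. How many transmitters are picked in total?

4

Greedy: pick Atlas (covers 5 new) → pick Gala (covers 4 new) → pick Bravo (covers 1 new) → pick Echo (covers 1 new). Total picks: 4.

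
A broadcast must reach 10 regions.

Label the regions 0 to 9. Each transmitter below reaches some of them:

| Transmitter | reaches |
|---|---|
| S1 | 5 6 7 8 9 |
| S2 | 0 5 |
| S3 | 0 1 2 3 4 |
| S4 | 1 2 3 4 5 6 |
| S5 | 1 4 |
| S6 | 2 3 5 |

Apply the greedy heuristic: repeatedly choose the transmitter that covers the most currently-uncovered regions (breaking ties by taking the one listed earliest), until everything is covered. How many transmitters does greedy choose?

Greedy: pick S4 (covers 6 new) → pick S1 (covers 3 new) → pick S2 (covers 1 new). Total picks: 3.
(The true minimum cover uses only 2 transmitters, so greedy is not optimal here.)

3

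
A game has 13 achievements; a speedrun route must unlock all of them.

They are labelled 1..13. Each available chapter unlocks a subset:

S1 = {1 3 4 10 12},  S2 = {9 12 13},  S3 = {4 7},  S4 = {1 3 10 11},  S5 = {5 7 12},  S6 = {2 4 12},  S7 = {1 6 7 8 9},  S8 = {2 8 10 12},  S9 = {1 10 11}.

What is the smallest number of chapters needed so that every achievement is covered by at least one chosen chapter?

5

S2 and S4 and S5 and S6 and S7 together: S2 ∪ S4 ∪ S5 ∪ S6 ∪ S7 = {1, 2, 3, 4, 5, 6, 7, 8, 9, 10, 11, 12, 13} — every achievement is covered.
No 4 of the 9 chapters cover everything (all 126 combinations miss at least one achievement), so 5 is optimal.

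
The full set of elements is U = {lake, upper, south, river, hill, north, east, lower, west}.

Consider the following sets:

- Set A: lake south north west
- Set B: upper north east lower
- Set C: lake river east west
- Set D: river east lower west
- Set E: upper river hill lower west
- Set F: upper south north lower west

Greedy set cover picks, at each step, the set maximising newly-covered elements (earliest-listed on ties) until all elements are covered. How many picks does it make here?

Greedy: pick E (covers 5 new) → pick A (covers 3 new) → pick B (covers 1 new). Total picks: 3.

3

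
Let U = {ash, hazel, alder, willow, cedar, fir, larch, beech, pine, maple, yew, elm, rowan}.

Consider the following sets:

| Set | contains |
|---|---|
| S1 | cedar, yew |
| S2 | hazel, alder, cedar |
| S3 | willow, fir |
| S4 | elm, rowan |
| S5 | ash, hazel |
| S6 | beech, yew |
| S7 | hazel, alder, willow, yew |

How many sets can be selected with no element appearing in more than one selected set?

S1, S3, S4, S5 are pairwise disjoint (S1={cedar,yew}; S3={willow,fir}; S4={elm,rowan}; S5={ash,hazel}).
Every remaining set overlaps one of these, and no 5 of the listed sets are pairwise disjoint, so 4 is the maximum.

4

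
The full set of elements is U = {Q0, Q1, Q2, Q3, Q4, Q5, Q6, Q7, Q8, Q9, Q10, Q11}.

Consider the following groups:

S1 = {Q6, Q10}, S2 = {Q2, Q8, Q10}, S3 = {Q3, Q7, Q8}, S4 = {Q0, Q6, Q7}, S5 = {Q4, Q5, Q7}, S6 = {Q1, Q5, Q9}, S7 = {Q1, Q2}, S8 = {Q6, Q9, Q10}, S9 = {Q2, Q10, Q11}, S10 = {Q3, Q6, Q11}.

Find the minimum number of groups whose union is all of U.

5

S2 and S4 and S5 and S6 and S10 together: S2 ∪ S4 ∪ S5 ∪ S6 ∪ S10 = {Q0, Q1, Q2, Q3, Q4, Q5, Q6, Q7, Q8, Q9, Q10, Q11} — every element is covered.
No 4 of the 10 groups cover everything (all 210 combinations miss at least one element), so 5 is optimal.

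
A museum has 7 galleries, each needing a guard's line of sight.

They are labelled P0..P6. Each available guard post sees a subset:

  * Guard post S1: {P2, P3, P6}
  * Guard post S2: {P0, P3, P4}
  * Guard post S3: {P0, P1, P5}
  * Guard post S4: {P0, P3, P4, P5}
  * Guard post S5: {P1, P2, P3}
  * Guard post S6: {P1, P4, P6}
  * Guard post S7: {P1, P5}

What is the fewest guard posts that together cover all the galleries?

3

Take {S1, S4, S5}. Their union is {P0, P1, P2, P3, P4, P5, P6}, which is all 7 galleries.
No 2 of the 7 guard posts cover everything (all 21 combinations miss at least one gallery), so 3 is optimal.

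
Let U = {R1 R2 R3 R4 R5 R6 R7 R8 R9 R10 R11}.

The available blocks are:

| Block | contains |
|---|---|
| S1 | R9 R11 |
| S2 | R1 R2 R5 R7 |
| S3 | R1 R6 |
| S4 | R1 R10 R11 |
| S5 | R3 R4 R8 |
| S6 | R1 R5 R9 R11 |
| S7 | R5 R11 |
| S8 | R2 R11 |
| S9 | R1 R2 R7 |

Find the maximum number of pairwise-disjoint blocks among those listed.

S3, S5, S7 are pairwise disjoint (S3={R1,R6}; S5={R3,R4,R8}; S7={R5,R11}).
Every remaining block overlaps one of these, and no 4 of the listed blocks are pairwise disjoint, so 3 is the maximum.

3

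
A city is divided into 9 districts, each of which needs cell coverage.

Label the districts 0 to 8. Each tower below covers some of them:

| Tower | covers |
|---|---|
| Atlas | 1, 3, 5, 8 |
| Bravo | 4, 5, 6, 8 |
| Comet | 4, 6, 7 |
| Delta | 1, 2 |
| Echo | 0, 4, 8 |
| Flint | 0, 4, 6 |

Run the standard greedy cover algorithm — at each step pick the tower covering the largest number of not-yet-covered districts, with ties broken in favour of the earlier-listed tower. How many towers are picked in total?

Greedy: pick Atlas (covers 4 new) → pick Comet (covers 3 new) → pick Delta (covers 1 new) → pick Echo (covers 1 new). Total picks: 4.

4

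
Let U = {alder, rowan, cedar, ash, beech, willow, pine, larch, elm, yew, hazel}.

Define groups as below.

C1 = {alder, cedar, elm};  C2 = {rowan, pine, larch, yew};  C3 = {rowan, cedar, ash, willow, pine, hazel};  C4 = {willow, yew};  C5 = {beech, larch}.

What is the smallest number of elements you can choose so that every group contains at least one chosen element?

3

The 3 elements {cedar, willow, larch} hit every group.
The groups C1, C4, C5 are pairwise disjoint, so any hitting set needs a separate element for each — at least 3. Hence 3 is optimal.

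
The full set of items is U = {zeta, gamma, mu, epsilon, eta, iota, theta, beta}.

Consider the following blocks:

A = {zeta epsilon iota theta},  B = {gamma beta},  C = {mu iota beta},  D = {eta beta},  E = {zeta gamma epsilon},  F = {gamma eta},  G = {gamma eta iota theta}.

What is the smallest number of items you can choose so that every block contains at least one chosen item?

The 3 items {epsilon, eta, beta} hit every block.
No choice of 2 items meets every block, so 3 is the minimum.

3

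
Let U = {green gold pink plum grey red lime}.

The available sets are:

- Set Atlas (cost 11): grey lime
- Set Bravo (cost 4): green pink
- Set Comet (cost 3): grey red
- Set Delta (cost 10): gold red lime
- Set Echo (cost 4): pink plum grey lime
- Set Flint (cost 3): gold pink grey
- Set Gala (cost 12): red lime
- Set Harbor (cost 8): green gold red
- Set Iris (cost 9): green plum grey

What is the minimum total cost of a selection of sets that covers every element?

Echo, Harbor together cover every element (Echo ∪ Harbor = {green, gold, pink, plum, grey, red, lime}); total cost 4 + 8 = 12.
No covering selection has total cost below 12.

12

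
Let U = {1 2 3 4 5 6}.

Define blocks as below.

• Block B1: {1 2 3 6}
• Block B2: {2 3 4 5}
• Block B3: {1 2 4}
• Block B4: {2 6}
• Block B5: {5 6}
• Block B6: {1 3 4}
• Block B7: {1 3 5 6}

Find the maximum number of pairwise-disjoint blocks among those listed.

B5, B6 are pairwise disjoint (B5={5,6}; B6={1,3,4}).
Every remaining block overlaps one of these, and no 3 of the listed blocks are pairwise disjoint, so 2 is the maximum.

2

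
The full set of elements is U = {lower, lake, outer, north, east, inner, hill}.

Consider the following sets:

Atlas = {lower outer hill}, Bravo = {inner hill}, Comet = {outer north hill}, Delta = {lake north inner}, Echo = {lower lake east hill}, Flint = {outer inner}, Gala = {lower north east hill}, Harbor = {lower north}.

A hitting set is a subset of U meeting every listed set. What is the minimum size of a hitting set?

The 3 elements {outer, north, hill} hit every set.
No choice of 2 elements meets every set, so 3 is the minimum.

3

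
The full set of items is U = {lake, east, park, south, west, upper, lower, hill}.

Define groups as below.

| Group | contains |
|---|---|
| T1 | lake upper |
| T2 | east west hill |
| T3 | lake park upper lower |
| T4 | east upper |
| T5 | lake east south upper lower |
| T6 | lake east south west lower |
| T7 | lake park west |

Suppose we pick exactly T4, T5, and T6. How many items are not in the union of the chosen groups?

Union of T4, T5, T6 = {lake, east, south, west, upper, lower}.
Not covered: park, hill — 2 items.

2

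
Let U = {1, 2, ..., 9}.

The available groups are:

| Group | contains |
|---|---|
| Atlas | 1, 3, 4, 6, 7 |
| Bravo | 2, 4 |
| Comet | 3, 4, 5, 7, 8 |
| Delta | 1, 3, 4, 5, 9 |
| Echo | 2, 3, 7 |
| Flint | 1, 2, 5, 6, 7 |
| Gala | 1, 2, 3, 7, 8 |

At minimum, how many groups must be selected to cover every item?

Take {Atlas, Delta, Gala}. Their union is {1, 2, 3, 4, 5, 6, 7, 8, 9}, which is all 9 items.
Only Delta contains 9, so Delta is forced; the remaining 4 items need at least 2 more groups (each remaining group adds at most 3) — so at least 3 groups are needed, and 3 is optimal.

3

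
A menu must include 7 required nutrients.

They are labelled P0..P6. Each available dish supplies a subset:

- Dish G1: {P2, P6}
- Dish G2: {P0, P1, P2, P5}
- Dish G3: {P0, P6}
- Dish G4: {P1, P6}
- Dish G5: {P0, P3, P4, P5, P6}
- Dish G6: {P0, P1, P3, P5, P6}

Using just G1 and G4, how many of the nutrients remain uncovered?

4

Union of G1, G4 = {P1, P2, P6}.
Not covered: P0, P3, P4, P5 — 4 nutrients.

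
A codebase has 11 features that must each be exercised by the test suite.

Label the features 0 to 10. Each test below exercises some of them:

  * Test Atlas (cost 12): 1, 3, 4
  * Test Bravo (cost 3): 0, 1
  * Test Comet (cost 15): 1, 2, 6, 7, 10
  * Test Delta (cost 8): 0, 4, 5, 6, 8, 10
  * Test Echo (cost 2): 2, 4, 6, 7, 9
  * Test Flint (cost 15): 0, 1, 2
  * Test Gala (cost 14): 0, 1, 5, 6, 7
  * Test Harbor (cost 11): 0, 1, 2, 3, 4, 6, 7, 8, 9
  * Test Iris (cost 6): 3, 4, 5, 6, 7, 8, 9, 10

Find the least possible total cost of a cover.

Bravo, Echo, Iris together cover every feature (Bravo ∪ Echo ∪ Iris = {0, 1, 2, 3, 4, 5, 6, 7, 8, 9, 10}); total cost 3 + 2 + 6 = 11.
No covering selection has total cost below 11.

11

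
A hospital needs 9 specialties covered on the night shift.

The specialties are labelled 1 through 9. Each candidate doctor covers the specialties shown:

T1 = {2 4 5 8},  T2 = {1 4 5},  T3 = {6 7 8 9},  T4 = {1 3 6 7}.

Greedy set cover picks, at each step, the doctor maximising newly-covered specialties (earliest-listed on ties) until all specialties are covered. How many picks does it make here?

3

Greedy: pick T1 (covers 4 new) → pick T4 (covers 4 new) → pick T3 (covers 1 new). Total picks: 3.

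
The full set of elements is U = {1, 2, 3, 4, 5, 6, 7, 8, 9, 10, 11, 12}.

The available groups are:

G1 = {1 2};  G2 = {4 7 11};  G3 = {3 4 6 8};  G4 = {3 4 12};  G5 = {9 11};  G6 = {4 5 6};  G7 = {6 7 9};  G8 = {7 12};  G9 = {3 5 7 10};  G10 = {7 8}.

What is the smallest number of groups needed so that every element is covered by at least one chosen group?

5

Take {G1, G3, G5, G8, G9}. Their union is {1, 2, 3, 4, 5, 6, 7, 8, 9, 10, 11, 12}, which is all 12 elements.
No 4 of the 10 groups cover everything (all 210 combinations miss at least one element), so 5 is optimal.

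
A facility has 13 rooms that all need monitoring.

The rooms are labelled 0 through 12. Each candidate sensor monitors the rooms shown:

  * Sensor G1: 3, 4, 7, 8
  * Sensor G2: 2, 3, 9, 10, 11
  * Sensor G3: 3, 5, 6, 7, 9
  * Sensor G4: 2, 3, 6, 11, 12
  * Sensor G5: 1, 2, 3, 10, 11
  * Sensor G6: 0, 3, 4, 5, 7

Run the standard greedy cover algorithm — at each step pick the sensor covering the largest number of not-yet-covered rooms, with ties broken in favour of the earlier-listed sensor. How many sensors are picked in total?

5

Greedy: pick G2 (covers 5 new) → pick G6 (covers 4 new) → pick G4 (covers 2 new) → pick G1 (covers 1 new) → pick G5 (covers 1 new). Total picks: 5.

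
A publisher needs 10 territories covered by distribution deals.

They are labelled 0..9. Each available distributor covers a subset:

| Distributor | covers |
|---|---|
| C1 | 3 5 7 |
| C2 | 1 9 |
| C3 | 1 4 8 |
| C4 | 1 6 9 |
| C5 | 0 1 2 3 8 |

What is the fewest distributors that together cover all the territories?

C1 and C3 and C4 and C5 together: C1 ∪ C3 ∪ C4 ∪ C5 = {0, 1, 2, 3, 4, 5, 6, 7, 8, 9} — every territory is covered.
Only C5 contains 0, so C5 is forced; the remaining 5 territories need at least 3 more distributors (each remaining distributor adds at most 2) — so at least 4 distributors are needed, and 4 is optimal.

4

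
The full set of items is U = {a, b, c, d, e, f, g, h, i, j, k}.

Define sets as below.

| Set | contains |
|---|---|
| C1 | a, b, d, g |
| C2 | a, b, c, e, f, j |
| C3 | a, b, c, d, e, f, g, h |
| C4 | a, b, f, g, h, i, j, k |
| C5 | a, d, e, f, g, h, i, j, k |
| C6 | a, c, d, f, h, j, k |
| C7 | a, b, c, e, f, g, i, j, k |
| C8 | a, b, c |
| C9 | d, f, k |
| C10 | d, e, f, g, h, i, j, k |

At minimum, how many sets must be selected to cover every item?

2

C7 and C10 cover everything between them: the union {a, b, c, d, e, f, g, h, i, j, k} is all of U.
No single set has all 11 items (the largest, C5, has 9), so 2 is optimal.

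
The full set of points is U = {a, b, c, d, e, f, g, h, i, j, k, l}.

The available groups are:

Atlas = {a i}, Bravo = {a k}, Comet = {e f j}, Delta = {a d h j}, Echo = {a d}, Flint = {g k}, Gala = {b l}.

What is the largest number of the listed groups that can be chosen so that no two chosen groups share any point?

4

Comet, Echo, Flint, Gala are pairwise disjoint (Comet={e,f,j}; Echo={a,d}; Flint={g,k}; Gala={b,l}).
Every remaining group overlaps one of these, and no 5 of the listed groups are pairwise disjoint, so 4 is the maximum.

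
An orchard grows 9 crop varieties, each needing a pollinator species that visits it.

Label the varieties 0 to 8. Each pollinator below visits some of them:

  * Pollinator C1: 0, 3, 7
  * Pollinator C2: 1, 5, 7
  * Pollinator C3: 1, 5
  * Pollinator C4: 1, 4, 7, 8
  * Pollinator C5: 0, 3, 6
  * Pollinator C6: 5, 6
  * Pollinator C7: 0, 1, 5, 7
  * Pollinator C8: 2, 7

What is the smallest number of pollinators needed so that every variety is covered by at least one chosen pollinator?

C4 and C5 and C7 and C8 together: C4 ∪ C5 ∪ C7 ∪ C8 = {0, 1, 2, 3, 4, 5, 6, 7, 8} — every variety is covered.
Only C8 contains 2, so C8 is forced; the remaining 7 varieties need at least 3 more pollinators (each remaining pollinator adds at most 3) — so at least 4 pollinators are needed, and 4 is optimal.

4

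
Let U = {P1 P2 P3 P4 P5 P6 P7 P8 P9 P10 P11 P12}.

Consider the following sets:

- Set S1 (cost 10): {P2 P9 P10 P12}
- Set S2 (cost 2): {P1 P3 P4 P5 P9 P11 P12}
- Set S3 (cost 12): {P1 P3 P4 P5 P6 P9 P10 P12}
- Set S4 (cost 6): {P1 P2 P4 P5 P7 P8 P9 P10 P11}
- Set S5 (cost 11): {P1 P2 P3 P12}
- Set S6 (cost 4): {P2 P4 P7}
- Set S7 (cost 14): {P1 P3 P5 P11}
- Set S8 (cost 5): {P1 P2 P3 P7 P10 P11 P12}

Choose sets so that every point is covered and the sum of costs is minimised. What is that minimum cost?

S3, S4 together cover every point (S3 ∪ S4 = {P1, P2, P3, P4, P5, P6, P7, P8, P9, P10, P11, P12}); total cost 12 + 6 = 18.
The greedy pick S2, S4, S3 costs 20; no covering selection beats 18.

18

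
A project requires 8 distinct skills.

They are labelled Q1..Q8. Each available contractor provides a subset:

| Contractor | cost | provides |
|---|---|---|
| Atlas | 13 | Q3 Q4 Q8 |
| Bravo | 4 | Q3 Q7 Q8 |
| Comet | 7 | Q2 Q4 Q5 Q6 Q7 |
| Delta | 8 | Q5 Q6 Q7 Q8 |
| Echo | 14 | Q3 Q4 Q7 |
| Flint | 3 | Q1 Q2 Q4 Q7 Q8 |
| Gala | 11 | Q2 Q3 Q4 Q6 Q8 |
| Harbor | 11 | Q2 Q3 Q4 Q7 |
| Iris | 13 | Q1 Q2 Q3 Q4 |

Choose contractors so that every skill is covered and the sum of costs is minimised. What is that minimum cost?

Bravo, Comet, Flint together cover every skill (Bravo ∪ Comet ∪ Flint = {Q1, Q2, Q3, Q4, Q5, Q6, Q7, Q8}); total cost 4 + 7 + 3 = 14.
No covering selection has total cost below 14.

14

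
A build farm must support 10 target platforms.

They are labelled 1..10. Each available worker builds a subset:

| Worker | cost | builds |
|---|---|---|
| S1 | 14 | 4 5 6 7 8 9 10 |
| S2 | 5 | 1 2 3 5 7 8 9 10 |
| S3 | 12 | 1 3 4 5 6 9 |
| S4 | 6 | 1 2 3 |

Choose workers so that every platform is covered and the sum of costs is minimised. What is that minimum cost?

17

S2, S3 together cover every platform (S2 ∪ S3 = {1, 2, 3, 4, 5, 6, 7, 8, 9, 10}); total cost 5 + 12 = 17.
No covering selection has total cost below 17.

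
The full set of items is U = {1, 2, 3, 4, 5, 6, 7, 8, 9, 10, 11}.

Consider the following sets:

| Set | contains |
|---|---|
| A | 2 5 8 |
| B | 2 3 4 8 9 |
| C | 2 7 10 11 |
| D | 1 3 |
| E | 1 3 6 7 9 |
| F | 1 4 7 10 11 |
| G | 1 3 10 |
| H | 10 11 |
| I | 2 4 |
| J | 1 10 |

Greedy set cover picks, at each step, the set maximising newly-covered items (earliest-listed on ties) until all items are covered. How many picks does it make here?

Greedy: pick B (covers 5 new) → pick F (covers 4 new) → pick A (covers 1 new) → pick E (covers 1 new). Total picks: 4.
(The true minimum cover uses only 3 sets, so greedy is not optimal here.)

4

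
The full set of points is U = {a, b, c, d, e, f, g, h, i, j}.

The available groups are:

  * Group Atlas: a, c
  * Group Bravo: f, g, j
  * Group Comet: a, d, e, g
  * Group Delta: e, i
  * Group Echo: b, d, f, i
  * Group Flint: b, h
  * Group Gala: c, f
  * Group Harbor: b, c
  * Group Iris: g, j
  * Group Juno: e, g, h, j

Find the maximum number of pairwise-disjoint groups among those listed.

4

Atlas, Bravo, Delta, Flint are pairwise disjoint (Atlas={a,c}; Bravo={f,g,j}; Delta={e,i}; Flint={b,h}).
Every remaining group overlaps one of these, and no 5 of the listed groups are pairwise disjoint, so 4 is the maximum.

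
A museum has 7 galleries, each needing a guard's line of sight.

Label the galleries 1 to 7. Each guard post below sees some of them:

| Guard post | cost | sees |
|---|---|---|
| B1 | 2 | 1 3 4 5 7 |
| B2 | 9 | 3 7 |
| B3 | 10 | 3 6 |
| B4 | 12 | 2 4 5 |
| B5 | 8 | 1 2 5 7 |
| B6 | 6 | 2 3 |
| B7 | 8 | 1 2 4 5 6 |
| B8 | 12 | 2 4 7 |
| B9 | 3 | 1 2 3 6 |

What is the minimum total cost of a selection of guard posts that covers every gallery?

B1, B9 together cover every gallery (B1 ∪ B9 = {1, 2, 3, 4, 5, 6, 7}); total cost 2 + 3 = 5.
No covering selection has total cost below 5.

5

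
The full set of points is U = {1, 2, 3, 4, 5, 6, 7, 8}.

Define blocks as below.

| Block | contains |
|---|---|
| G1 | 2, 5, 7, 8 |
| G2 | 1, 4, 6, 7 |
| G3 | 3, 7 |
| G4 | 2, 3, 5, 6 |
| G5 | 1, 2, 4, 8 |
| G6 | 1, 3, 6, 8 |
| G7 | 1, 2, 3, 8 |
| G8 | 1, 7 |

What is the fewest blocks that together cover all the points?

3

G1 and G4 and G5 together: G1 ∪ G4 ∪ G5 = {1, 2, 3, 4, 5, 6, 7, 8} — every point is covered.
No 2 of the 8 blocks cover everything (all 28 combinations miss at least one point), so 3 is optimal.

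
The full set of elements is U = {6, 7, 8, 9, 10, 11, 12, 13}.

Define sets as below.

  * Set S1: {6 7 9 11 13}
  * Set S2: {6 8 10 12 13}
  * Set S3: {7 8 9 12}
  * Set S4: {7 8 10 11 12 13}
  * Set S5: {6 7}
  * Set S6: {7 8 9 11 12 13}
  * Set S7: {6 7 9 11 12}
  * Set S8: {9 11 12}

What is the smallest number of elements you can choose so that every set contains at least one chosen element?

H = {7, 12} meets every set (each contains at least one member of H), and |H| = 2.
The sets S5, S8 are pairwise disjoint, so any hitting set needs a separate element for each — at least 2. Hence 2 is optimal.

2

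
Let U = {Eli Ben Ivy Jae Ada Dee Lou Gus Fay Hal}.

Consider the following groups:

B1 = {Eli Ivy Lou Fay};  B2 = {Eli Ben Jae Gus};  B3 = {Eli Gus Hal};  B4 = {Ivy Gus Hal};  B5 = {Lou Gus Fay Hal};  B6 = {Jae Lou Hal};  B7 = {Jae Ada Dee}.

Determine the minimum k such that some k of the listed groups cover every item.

4

B1, B2, B5, and B7 cover everything between them: the union {Eli, Ben, Ivy, Jae, Ada, Dee, Lou, Gus, Fay, Hal} is all of U.
No 3 of the 7 groups cover everything (all 35 combinations miss at least one item), so 4 is optimal.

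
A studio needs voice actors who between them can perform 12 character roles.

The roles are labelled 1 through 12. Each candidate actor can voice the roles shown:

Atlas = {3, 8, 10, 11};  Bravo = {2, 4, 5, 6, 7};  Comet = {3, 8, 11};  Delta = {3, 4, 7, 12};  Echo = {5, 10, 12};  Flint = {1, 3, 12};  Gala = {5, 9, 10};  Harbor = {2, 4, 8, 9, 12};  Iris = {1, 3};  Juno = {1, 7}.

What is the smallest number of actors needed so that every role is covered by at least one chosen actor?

Atlas and Bravo and Flint and Gala together: Atlas ∪ Bravo ∪ Flint ∪ Gala = {1, 2, 3, 4, 5, 6, 7, 8, 9, 10, 11, 12} — every role is covered.
No 3 of the 10 actors cover everything (all 120 combinations miss at least one role), so 4 is optimal.

4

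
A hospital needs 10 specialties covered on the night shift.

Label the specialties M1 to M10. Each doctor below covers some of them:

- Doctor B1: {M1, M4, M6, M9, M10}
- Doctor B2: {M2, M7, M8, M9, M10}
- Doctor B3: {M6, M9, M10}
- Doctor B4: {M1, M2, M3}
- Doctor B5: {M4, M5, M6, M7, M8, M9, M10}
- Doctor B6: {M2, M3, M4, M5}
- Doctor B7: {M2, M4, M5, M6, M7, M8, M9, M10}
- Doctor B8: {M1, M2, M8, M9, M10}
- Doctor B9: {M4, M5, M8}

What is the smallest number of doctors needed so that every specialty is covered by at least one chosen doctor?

Take {B4, B5}. Their union is {M1, M2, M3, M4, M5, M6, M7, M8, M9, M10}, which is all 10 specialties.
No single doctor has all 10 specialties (the largest, B7, has 8), so 2 is optimal.

2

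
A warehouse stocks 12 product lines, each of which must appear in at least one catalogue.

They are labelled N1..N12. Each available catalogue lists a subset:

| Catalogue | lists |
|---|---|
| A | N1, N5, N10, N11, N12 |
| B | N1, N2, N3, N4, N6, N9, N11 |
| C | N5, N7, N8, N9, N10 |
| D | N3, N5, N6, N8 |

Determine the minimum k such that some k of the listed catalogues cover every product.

3

A and B and C together: A ∪ B ∪ C = {N1, N2, N3, N4, N5, N6, N7, N8, N9, N10, N11, N12} — every product is covered.
Only B contains N2, so B is forced; the remaining 5 products need at least 2 more catalogues (each remaining catalogue adds at most 4) — so at least 3 catalogues are needed, and 3 is optimal.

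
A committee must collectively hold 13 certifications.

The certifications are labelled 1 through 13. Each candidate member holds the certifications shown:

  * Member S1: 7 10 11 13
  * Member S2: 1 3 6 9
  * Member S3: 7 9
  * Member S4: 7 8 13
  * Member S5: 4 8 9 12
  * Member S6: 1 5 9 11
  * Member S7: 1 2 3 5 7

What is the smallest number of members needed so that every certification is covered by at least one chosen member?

4

S1 and S2 and S5 and S7 together: S1 ∪ S2 ∪ S5 ∪ S7 = {1, 2, 3, 4, 5, 6, 7, 8, 9, 10, 11, 12, 13} — every certification is covered.
Only S2 contains 6, so S2 is forced; the remaining 9 certifications need at least 3 more members (each remaining member adds at most 4) — so at least 4 members are needed, and 4 is optimal.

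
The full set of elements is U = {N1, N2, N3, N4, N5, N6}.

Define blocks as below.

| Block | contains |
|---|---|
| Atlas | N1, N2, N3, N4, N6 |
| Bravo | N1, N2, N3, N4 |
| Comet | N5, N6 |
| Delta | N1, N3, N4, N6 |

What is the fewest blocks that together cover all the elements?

Bravo and Comet cover everything between them: the union {N1, N2, N3, N4, N5, N6} is all of U.
No single block has all 6 elements (the largest, Atlas, has 5), so 2 is optimal.

2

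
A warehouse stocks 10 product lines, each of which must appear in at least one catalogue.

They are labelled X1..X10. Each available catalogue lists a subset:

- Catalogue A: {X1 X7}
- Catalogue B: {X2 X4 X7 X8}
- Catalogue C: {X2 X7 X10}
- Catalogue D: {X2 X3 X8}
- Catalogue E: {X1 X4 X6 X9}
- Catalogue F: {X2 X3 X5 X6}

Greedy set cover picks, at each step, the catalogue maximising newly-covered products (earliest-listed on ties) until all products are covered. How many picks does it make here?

4

Greedy: pick B (covers 4 new) → pick E (covers 3 new) → pick F (covers 2 new) → pick C (covers 1 new). Total picks: 4.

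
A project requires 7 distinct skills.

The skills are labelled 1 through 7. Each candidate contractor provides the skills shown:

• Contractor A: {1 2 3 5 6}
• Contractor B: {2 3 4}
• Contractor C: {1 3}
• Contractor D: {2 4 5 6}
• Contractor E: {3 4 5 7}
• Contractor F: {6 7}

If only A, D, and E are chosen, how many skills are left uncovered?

0

Union of A, D, E = {1, 2, 3, 4, 5, 6, 7} — that's every skill, so 0 are uncovered.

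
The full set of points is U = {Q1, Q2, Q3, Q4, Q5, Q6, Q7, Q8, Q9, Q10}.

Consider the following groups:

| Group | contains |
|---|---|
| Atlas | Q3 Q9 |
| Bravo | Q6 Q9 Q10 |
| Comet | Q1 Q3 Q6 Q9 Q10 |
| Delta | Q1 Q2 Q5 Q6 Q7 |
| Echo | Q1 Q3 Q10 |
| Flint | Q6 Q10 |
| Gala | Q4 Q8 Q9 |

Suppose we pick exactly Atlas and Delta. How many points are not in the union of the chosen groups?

Union of Atlas, Delta = {Q1, Q2, Q3, Q5, Q6, Q7, Q9}.
Not covered: Q4, Q8, Q10 — 3 points.

3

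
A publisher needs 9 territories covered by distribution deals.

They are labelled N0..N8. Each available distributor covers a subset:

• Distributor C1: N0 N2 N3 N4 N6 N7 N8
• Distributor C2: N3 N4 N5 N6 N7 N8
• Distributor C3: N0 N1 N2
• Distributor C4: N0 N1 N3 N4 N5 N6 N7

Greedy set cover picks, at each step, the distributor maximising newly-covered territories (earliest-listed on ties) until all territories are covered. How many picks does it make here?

2

Greedy: pick C1 (covers 7 new) → pick C4 (covers 2 new). Total picks: 2.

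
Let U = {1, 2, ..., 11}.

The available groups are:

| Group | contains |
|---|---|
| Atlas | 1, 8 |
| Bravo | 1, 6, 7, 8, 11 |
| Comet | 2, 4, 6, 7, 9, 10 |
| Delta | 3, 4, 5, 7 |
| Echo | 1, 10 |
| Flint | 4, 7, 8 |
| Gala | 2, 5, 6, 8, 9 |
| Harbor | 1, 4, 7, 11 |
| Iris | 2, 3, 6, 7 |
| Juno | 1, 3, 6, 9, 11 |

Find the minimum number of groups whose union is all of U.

Bravo, Comet, and Delta cover everything between them: the union {1, 2, 3, 4, 5, 6, 7, 8, 9, 10, 11} is all of U.
No 2 of the 10 groups cover everything (all 45 combinations miss at least one item), so 3 is optimal.

3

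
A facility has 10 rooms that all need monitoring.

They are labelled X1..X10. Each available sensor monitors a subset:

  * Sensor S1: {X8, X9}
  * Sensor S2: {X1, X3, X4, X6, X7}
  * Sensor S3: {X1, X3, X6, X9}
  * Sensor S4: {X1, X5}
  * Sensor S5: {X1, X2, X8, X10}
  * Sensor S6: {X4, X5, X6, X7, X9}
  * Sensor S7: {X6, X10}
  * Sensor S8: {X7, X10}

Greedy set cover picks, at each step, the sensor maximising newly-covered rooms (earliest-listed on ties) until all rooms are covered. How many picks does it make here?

Greedy: pick S2 (covers 5 new) → pick S5 (covers 3 new) → pick S6 (covers 2 new). Total picks: 3.

3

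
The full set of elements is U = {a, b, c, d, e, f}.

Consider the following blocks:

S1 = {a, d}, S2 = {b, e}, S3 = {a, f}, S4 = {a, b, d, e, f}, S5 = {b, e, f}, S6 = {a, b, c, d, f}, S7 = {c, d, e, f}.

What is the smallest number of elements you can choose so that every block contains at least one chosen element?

H = {a, e} meets every block (each contains at least one member of H), and |H| = 2.
The blocks S2, S3 are pairwise disjoint, so any hitting set needs a separate element for each — at least 2. Hence 2 is optimal.

2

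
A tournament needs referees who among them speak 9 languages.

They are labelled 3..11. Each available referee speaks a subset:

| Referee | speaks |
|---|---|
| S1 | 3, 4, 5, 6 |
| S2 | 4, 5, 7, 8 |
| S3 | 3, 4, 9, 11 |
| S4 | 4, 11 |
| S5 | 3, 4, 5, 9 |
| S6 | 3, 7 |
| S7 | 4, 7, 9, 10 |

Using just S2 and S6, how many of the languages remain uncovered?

4

Union of S2, S6 = {3, 4, 5, 7, 8}.
Not covered: 6, 9, 10, 11 — 4 languages.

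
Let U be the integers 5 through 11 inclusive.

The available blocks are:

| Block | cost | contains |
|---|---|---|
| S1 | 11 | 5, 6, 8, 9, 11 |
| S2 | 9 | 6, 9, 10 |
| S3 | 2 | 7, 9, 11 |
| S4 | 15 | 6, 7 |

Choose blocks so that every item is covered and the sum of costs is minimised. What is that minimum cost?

22

S1, S2, S3 together cover every item (S1 ∪ S2 ∪ S3 = {5, 6, 7, 8, 9, 10, 11}); total cost 11 + 9 + 2 = 22.
No covering selection has total cost below 22.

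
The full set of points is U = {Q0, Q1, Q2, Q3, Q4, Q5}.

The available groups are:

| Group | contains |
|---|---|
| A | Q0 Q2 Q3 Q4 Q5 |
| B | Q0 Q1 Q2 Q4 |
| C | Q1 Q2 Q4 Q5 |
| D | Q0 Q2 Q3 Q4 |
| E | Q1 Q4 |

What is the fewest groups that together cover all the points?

Take {A, B}. Their union is {Q0, Q1, Q2, Q3, Q4, Q5}, which is all 6 points.
No single group has all 6 points (the largest, A, has 5), so 2 is optimal.

2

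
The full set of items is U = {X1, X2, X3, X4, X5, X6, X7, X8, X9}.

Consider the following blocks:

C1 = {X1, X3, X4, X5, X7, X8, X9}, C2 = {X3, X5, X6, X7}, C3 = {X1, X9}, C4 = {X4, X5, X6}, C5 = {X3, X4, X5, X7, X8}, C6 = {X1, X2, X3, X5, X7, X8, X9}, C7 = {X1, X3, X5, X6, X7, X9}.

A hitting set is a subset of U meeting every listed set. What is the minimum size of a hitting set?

2

H = {X5, X9} meets every block (each contains at least one member of H), and |H| = 2.
The blocks C2, C3 are pairwise disjoint, so any hitting set needs a separate item for each — at least 2. Hence 2 is optimal.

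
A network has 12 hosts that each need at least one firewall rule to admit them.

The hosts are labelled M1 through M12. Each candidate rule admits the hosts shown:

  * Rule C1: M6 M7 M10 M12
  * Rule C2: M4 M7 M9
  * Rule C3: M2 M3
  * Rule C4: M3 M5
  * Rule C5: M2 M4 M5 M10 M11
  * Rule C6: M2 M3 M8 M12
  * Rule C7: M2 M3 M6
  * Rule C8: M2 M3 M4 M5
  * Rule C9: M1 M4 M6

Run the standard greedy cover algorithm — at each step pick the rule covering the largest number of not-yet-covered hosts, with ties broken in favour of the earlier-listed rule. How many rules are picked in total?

Greedy: pick C5 (covers 5 new) → pick C1 (covers 3 new) → pick C6 (covers 2 new) → pick C2 (covers 1 new) → pick C9 (covers 1 new). Total picks: 5.
(The true minimum cover uses only 4 rules, so greedy is not optimal here.)

5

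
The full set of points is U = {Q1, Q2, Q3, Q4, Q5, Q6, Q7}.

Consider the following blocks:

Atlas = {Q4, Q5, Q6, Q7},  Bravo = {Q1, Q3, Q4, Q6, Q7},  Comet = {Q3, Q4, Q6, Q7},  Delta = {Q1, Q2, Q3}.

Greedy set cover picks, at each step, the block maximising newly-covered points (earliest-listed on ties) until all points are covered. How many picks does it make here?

3

Greedy: pick Bravo (covers 5 new) → pick Atlas (covers 1 new) → pick Delta (covers 1 new). Total picks: 3.
(The true minimum cover uses only 2 blocks, so greedy is not optimal here.)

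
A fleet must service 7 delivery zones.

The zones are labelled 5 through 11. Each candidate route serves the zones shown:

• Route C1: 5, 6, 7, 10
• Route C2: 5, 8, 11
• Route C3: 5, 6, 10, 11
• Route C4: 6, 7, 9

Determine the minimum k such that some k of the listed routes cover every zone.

3

C2 and C3 and C4 together: C2 ∪ C3 ∪ C4 = {5, 6, 7, 8, 9, 10, 11} — every zone is covered.
Only C2 contains 8, so C2 is forced; the remaining 4 zones need at least 2 more routes (each remaining route adds at most 3) — so at least 3 routes are needed, and 3 is optimal.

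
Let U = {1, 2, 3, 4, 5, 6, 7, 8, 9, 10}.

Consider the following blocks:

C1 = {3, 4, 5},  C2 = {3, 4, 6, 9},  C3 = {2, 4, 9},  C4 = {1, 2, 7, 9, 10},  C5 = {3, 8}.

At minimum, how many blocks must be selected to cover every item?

4

C1 and C2 and C4 and C5 together: C1 ∪ C2 ∪ C4 ∪ C5 = {1, 2, 3, 4, 5, 6, 7, 8, 9, 10} — every item is covered.
No 3 of the 5 blocks cover everything (all 10 combinations miss at least one item), so 4 is optimal.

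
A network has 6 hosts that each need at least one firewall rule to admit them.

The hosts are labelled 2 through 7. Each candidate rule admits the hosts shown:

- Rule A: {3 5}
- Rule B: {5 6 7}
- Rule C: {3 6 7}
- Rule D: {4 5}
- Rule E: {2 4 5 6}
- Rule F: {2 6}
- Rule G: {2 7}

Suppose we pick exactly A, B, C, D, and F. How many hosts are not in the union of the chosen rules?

0

Union of A, B, C, D, F = {2, 3, 4, 5, 6, 7} — that's every host, so 0 are uncovered.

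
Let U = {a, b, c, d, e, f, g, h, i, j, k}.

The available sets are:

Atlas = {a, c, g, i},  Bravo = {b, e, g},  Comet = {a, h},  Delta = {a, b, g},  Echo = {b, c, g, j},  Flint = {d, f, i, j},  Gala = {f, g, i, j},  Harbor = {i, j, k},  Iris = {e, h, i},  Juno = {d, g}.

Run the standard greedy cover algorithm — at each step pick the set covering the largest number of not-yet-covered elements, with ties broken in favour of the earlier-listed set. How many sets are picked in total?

Greedy: pick Atlas (covers 4 new) → pick Flint (covers 3 new) → pick Bravo (covers 2 new) → pick Comet (covers 1 new) → pick Harbor (covers 1 new). Total picks: 5.

5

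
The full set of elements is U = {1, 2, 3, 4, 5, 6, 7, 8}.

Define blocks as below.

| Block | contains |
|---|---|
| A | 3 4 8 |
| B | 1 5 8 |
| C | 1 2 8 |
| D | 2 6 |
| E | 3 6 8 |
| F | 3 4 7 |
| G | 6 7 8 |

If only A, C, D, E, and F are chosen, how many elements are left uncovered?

1

Union of A, C, D, E, F = {1, 2, 3, 4, 6, 7, 8}.
Not covered: 5 — 1 element.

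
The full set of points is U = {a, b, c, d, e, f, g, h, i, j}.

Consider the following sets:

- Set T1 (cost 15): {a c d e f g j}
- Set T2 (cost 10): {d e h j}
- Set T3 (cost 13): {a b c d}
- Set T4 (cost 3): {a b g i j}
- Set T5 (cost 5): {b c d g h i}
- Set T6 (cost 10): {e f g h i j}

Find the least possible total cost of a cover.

T4, T5, T6 together cover every point (T4 ∪ T5 ∪ T6 = {a, b, c, d, e, f, g, h, i, j}); total cost 3 + 5 + 10 = 18.
No covering selection has total cost below 18.

18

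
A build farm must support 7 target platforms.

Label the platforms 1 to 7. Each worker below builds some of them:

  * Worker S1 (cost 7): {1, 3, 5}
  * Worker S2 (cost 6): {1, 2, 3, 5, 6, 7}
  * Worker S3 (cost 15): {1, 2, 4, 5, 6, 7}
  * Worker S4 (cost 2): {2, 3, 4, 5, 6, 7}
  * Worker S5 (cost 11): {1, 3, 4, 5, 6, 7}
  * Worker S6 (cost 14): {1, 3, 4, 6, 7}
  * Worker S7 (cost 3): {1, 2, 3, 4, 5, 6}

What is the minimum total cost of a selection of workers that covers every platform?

S4, S7 together cover every platform (S4 ∪ S7 = {1, 2, 3, 4, 5, 6, 7}); total cost 2 + 3 = 5.
No covering selection has total cost below 5.

5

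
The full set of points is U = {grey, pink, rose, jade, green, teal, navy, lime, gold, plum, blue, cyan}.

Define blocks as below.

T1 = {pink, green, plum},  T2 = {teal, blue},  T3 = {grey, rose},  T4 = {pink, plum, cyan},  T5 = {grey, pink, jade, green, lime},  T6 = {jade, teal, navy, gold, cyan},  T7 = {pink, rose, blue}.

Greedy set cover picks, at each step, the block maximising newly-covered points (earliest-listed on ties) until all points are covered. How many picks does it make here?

4

Greedy: pick T5 (covers 5 new) → pick T6 (covers 4 new) → pick T7 (covers 2 new) → pick T1 (covers 1 new). Total picks: 4.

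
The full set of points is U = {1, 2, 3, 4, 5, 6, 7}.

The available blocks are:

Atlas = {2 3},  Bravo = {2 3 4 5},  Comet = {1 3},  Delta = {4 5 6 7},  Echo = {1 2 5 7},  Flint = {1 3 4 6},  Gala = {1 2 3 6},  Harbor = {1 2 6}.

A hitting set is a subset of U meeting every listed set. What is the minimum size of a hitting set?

H = {2, 3, 6} meets every block (each contains at least one member of H), and |H| = 3.
No choice of 2 points meets every block, so 3 is the minimum.

3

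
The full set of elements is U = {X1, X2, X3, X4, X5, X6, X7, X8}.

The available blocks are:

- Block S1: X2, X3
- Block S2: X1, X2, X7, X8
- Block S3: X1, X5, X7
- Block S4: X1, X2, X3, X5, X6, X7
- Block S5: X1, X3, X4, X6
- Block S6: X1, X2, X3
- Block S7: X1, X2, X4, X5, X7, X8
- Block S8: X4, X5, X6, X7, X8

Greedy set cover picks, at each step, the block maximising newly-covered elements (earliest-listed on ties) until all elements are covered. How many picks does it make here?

Greedy: pick S4 (covers 6 new) → pick S7 (covers 2 new). Total picks: 2.

2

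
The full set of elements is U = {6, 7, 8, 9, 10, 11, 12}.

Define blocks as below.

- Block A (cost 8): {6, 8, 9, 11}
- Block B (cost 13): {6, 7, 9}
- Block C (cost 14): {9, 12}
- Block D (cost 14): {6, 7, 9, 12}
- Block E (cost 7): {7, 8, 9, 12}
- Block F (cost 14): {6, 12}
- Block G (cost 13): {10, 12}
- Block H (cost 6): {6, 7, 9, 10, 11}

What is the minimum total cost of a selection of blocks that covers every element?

13

E, H together cover every element (E ∪ H = {6, 7, 8, 9, 10, 11, 12}); total cost 7 + 6 = 13.
No covering selection has total cost below 13.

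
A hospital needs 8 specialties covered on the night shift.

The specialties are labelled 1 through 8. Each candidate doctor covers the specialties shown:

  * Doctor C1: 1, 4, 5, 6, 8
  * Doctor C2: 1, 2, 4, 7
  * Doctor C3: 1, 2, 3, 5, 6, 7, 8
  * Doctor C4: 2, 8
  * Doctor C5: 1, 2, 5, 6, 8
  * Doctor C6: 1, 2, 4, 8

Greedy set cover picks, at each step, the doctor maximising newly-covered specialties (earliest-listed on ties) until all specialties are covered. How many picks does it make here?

2

Greedy: pick C3 (covers 7 new) → pick C1 (covers 1 new). Total picks: 2.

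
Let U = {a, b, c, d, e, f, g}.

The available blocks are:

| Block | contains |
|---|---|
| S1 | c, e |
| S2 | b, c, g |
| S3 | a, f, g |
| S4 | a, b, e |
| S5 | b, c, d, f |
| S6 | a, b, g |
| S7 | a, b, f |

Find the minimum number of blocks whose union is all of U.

3

S1, S3, and S5 cover everything between them: the union {a, b, c, d, e, f, g} is all of U.
Only S5 contains d, so S5 is forced; the remaining 3 points need at least 2 more blocks (each remaining block adds at most 2) — so at least 3 blocks are needed, and 3 is optimal.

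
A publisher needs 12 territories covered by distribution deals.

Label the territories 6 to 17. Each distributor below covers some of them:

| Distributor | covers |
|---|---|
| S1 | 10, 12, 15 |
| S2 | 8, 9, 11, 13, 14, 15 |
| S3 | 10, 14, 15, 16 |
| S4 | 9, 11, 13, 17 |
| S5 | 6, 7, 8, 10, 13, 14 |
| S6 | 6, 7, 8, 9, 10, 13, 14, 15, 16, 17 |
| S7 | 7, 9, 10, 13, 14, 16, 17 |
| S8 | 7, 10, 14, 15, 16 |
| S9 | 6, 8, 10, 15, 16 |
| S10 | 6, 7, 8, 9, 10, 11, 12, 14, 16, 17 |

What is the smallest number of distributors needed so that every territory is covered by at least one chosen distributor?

S2 and S10 together: S2 ∪ S10 = {6, 7, 8, 9, 10, 11, 12, 13, 14, 15, 16, 17} — every territory is covered.
No single distributor has all 12 territories (the largest, S6, has 10), so 2 is optimal.

2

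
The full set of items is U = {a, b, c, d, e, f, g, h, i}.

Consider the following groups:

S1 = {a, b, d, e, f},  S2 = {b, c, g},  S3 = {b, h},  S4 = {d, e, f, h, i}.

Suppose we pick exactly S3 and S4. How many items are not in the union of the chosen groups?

3

Union of S3, S4 = {b, d, e, f, h, i}.
Not covered: a, c, g — 3 items.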